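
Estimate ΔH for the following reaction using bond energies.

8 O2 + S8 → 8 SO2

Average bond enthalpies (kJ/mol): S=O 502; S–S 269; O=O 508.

ΔH ≈ −1816 kJ

Bonds broken (reactants):
  O=O: 8 × 508 = 4064
  S–S: 8 × 269 = 2152
  Σ(broken) = 6216 kJ
Bonds formed (products):
  S=O: 16 × 502 = 8032
  Σ(formed) = 8032 kJ
ΔH = Σ(broken) − Σ(formed) = 6216 − 8032 = −1816 kJ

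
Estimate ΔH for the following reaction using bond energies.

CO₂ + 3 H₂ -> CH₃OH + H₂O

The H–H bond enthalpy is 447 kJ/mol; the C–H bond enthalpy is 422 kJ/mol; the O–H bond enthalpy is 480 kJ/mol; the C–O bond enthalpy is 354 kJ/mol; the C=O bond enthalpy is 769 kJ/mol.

Bonds broken (reactants):
  C=O: 2 × 769 = 1538
  H–H: 3 × 447 = 1341
  Σ(broken) = 2879 kJ
Bonds formed (products):
  C–H: 3 × 422 = 1266
  C–O: 1 × 354 = 354
  O–H: 3 × 480 = 1440
  Σ(formed) = 3060 kJ
ΔH = Σ(broken) − Σ(formed) = 2879 − 3060 = −181 kJ

ΔH ≈ −181 kJ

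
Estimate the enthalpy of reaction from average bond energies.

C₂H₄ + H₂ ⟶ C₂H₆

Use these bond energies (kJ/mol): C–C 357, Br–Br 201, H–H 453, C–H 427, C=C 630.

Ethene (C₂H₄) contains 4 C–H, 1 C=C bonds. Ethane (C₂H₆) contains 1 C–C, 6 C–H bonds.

ΔH ≈ −128 kJ

Bonds broken (reactants):
  C–H: 4 × 427 = 1708
  C=C: 1 × 630 = 630
  H–H: 1 × 453 = 453
  Σ(broken) = 2791 kJ
Bonds formed (products):
  C–C: 1 × 357 = 357
  C–H: 6 × 427 = 2562
  Σ(formed) = 2919 kJ
ΔH = Σ(broken) − Σ(formed) = 2791 − 2919 = −128 kJ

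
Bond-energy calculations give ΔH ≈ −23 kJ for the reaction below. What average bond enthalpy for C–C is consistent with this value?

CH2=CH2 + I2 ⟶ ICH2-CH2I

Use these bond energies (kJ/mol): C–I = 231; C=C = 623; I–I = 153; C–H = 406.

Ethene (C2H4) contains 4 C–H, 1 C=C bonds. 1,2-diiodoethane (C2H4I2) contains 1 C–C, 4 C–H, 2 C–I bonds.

D(C–C) ≈ 337 kJ/mol

Let D be the C–C bond energy.
Σ(broken) = 4×406 + 1×623 + 1×153 = 2400
Σ(formed) = 1×D + 4×406 + 2×231 = 2086 + D
ΔH = Σ(broken) − Σ(formed) = (2400) − (2086 + D) = +314 − D
Setting this equal to −23 kJ gives D = 337 kJ/mol.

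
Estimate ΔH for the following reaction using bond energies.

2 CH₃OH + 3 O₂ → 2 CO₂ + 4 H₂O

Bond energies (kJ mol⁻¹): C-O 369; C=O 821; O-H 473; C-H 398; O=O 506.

ΔH ≈ −1478 kJ

Bonds broken (reactants):
  C-H: 6 × 398 = 2388
  C-O: 2 × 369 = 738
  O-H: 2 × 473 = 946
  O=O: 3 × 506 = 1518
  Σ(broken) = 5590 kJ
Bonds formed (products):
  C=O: 4 × 821 = 3284
  O-H: 8 × 473 = 3784
  Σ(formed) = 7068 kJ
ΔH = Σ(broken) − Σ(formed) = 5590 − 7068 = −1478 kJ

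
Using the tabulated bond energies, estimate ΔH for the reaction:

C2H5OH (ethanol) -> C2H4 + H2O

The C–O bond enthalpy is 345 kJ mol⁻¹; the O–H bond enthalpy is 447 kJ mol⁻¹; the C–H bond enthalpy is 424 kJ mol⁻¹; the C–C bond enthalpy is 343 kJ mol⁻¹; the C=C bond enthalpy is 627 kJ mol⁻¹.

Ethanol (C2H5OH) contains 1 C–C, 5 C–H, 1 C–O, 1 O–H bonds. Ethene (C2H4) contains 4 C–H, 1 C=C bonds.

Bonds broken (reactants):
  C–C: 1 × 343 = 343
  C–H: 5 × 424 = 2120
  C–O: 1 × 345 = 345
  O–H: 1 × 447 = 447
  Σ(broken) = 3255 kJ
Bonds formed (products):
  C–H: 4 × 424 = 1696
  C=C: 1 × 627 = 627
  O–H: 2 × 447 = 894
  Σ(formed) = 3217 kJ
ΔH = Σ(broken) − Σ(formed) = 3255 − 3217 = +38 kJ

ΔH ≈ +38 kJ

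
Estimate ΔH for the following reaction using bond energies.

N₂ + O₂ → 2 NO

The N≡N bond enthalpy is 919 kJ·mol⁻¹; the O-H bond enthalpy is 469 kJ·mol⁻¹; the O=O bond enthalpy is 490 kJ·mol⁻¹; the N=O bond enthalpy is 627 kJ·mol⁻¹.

ΔH ≈ +155 kJ

Bonds broken (reactants):
  N≡N: 1 × 919 = 919
  O=O: 1 × 490 = 490
  Σ(broken) = 1409 kJ
Bonds formed (products):
  N=O: 2 × 627 = 1254
  Σ(formed) = 1254 kJ
ΔH = Σ(broken) − Σ(formed) = 1409 − 1254 = +155 kJ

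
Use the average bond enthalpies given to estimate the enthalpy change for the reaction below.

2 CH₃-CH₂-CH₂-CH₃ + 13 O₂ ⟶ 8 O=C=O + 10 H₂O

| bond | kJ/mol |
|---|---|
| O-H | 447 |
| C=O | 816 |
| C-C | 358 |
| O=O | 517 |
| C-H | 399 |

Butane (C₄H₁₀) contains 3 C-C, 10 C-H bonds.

ΔH ≈ −5147 kJ

Bonds broken (reactants):
  C-C: 6 × 358 = 2148
  C-H: 20 × 399 = 7980
  O=O: 13 × 517 = 6721
  Σ(broken) = 16849 kJ
Bonds formed (products):
  C=O: 16 × 816 = 13056
  O-H: 20 × 447 = 8940
  Σ(formed) = 21996 kJ
ΔH = Σ(broken) − Σ(formed) = 16849 − 21996 = −5147 kJ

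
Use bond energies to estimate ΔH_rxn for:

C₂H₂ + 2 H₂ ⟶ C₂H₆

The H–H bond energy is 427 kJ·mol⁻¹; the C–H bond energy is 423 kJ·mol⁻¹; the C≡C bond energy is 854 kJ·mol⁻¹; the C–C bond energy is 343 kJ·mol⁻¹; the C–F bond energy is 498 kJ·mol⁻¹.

ΔH ≈ −327 kJ

Bonds broken (reactants):
  C≡C: 1 × 854 = 854
  C–H: 2 × 423 = 846
  H–H: 2 × 427 = 854
  Σ(broken) = 2554 kJ
Bonds formed (products):
  C–C: 1 × 343 = 343
  C–H: 6 × 423 = 2538
  Σ(formed) = 2881 kJ
ΔH = Σ(broken) − Σ(formed) = 2554 − 2881 = −327 kJ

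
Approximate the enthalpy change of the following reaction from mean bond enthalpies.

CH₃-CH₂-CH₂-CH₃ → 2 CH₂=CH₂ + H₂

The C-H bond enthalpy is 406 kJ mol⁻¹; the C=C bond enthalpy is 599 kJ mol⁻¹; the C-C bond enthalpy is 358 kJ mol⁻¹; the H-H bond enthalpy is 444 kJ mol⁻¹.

Bonds broken (reactants):
  C-C: 3 × 358 = 1074
  C-H: 10 × 406 = 4060
  Σ(broken) = 5134 kJ
Bonds formed (products):
  C-H: 8 × 406 = 3248
  C=C: 2 × 599 = 1198
  H-H: 1 × 444 = 444
  Σ(formed) = 4890 kJ
ΔH = Σ(broken) − Σ(formed) = 5134 − 4890 = +244 kJ

ΔH ≈ +244 kJ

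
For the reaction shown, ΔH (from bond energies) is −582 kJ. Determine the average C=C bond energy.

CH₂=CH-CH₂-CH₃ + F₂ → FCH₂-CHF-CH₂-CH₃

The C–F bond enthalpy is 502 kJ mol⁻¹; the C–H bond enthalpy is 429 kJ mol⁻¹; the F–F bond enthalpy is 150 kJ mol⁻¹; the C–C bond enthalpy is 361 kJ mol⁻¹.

Let D be the C=C bond energy.
Σ(broken) = 2×361 + 8×429 + 1×D + 1×150 = 4304 + D
Σ(formed) = 3×361 + 2×502 + 8×429 = 5519
ΔH = Σ(broken) − Σ(formed) = (4304 + D) − (5519) = −1215 + D
Setting this equal to −582 kJ gives D = 633 kJ/mol.

D(C=C) ≈ 633 kJ/mol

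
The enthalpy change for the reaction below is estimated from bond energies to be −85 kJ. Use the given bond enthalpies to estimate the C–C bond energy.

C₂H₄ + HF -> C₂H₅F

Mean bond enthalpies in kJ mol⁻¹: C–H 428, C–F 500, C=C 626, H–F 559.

D(C–C) ≈ 342 kJ/mol

Let D be the C–C bond energy.
Σ(broken) = 4×428 + 1×626 + 1×559 = 2897
Σ(formed) = 1×D + 1×500 + 5×428 = 2640 + D
ΔH = Σ(broken) − Σ(formed) = (2897) − (2640 + D) = +257 − D
Setting this equal to −85 kJ gives D = 342 kJ/mol.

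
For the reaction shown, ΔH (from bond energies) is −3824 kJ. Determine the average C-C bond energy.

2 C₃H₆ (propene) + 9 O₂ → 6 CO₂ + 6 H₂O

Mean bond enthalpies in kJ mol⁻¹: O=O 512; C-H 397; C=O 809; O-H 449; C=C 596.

Let D be the C-C bond energy.
Σ(broken) = 2×D + 12×397 + 2×596 + 9×512 = 10564 + 2D
Σ(formed) = 12×809 + 12×449 = 15096
ΔH = Σ(broken) − Σ(formed) = (10564 + 2D) − (15096) = −4532 + 2D
Setting this equal to −3824 kJ gives 2D = 708, so D = 354 kJ/mol.

D(C-C) ≈ 354 kJ/mol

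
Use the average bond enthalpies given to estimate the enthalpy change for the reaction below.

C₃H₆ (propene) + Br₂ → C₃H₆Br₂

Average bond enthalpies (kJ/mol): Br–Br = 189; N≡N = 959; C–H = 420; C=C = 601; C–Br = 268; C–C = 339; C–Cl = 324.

ΔH ≈ −85 kJ

Bonds broken (reactants):
  Br–Br: 1 × 189 = 189
  C–C: 1 × 339 = 339
  C–H: 6 × 420 = 2520
  C=C: 1 × 601 = 601
  Σ(broken) = 3649 kJ
Bonds formed (products):
  C–Br: 2 × 268 = 536
  C–C: 2 × 339 = 678
  C–H: 6 × 420 = 2520
  Σ(formed) = 3734 kJ
ΔH = Σ(broken) − Σ(formed) = 3649 − 3734 = −85 kJ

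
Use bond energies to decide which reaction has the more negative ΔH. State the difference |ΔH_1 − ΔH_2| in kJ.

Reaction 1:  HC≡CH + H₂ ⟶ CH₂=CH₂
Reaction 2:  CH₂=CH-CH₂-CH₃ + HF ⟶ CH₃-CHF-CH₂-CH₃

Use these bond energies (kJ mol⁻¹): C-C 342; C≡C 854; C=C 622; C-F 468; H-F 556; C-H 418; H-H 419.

Reaction 1:
  Bonds broken (reactants):
    C≡C: 1 × 854 = 854
    C-H: 2 × 418 = 836
    H-H: 1 × 419 = 419
    Σ(broken) = 2109 kJ
  Bonds formed (products):
    C-H: 4 × 418 = 1672
    C=C: 1 × 622 = 622
    Σ(formed) = 2294 kJ
  ΔH_1 = 2109 − 2294 = −185 kJ
Reaction 2:
  Bonds broken (reactants):
    C-C: 2 × 342 = 684
    C-H: 8 × 418 = 3344
    C=C: 1 × 622 = 622
    H-F: 1 × 556 = 556
    Σ(broken) = 5206 kJ
  Bonds formed (products):
    C-C: 3 × 342 = 1026
    C-F: 1 × 468 = 468
    C-H: 9 × 418 = 3762
    Σ(formed) = 5256 kJ
  ΔH_2 = 5206 − 5256 = −50 kJ
ΔH_1 − ΔH_2 = −135 kJ, so reaction 1 has the more negative ΔH; |ΔH_1 − ΔH_2| = 135 kJ.

Reaction 1, by 135 kJ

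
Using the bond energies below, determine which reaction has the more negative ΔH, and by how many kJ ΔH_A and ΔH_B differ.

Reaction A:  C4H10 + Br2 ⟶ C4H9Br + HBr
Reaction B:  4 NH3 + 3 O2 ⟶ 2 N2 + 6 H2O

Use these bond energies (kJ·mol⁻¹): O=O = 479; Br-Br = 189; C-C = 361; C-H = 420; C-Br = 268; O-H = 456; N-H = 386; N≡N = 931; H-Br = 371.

Reaction B, by 1235 kJ

Reaction A:
  Bonds broken (reactants):
    Br-Br: 1 × 189 = 189
    C-C: 3 × 361 = 1083
    C-H: 10 × 420 = 4200
    Σ(broken) = 5472 kJ
  Bonds formed (products):
    C-Br: 1 × 268 = 268
    C-C: 3 × 361 = 1083
    C-H: 9 × 420 = 3780
    H-Br: 1 × 371 = 371
    Σ(formed) = 5502 kJ
  ΔH_A = 5472 − 5502 = −30 kJ
Reaction B:
  Bonds broken (reactants):
    N-H: 12 × 386 = 4632
    O=O: 3 × 479 = 1437
    Σ(broken) = 6069 kJ
  Bonds formed (products):
    N≡N: 2 × 931 = 1862
    O-H: 12 × 456 = 5472
    Σ(formed) = 7334 kJ
  ΔH_B = 6069 − 7334 = −1265 kJ
ΔH_A − ΔH_B = +1235 kJ, so reaction B has the more negative ΔH; |ΔH_A − ΔH_B| = 1235 kJ.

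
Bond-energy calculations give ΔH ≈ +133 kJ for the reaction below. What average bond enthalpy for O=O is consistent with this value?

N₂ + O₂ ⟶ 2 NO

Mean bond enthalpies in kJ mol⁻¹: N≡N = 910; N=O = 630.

Let D be the O=O bond energy.
Σ(broken) = 1×910 + 1×D = 910 + D
Σ(formed) = 2×630 = 1260
ΔH = Σ(broken) − Σ(formed) = (910 + D) − (1260) = −350 + D
Setting this equal to +133 kJ gives D = 483 kJ/mol.

D(O=O) ≈ 483 kJ/mol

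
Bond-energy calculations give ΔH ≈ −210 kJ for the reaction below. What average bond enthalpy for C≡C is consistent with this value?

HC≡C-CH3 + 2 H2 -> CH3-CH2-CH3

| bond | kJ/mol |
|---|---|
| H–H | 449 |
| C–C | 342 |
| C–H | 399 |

D(C≡C) ≈ 830 kJ/mol

Let D be the C≡C bond energy.
Σ(broken) = 1×D + 1×342 + 4×399 + 2×449 = 2836 + D
Σ(formed) = 2×342 + 8×399 = 3876
ΔH = Σ(broken) − Σ(formed) = (2836 + D) − (3876) = −1040 + D
Setting this equal to −210 kJ gives D = 830 kJ/mol.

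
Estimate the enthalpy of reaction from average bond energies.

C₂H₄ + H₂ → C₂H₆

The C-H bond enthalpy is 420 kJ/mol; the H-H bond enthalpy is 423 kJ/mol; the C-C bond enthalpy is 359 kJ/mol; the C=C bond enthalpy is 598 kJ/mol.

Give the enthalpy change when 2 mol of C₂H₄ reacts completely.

Bonds broken (reactants):
  C-H: 4 × 420 = 1680
  C=C: 1 × 598 = 598
  H-H: 1 × 423 = 423
  Σ(broken) = 2701 kJ
Bonds formed (products):
  C-C: 1 × 359 = 359
  C-H: 6 × 420 = 2520
  Σ(formed) = 2879 kJ
ΔH = Σ(broken) − Σ(formed) = 2701 − 2879 = −178 kJ
For 2× the reaction as written: 2 × (−178) = −356 kJ

ΔH = −356 kJ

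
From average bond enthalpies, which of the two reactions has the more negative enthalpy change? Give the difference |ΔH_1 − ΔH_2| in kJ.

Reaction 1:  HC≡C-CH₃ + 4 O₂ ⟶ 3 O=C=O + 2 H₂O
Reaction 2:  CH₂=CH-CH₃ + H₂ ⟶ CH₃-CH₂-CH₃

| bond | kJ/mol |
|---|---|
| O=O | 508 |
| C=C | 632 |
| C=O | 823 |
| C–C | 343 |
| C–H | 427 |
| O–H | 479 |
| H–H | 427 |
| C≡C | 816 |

Reaction 1:
  Bonds broken (reactants):
    C≡C: 1 × 816 = 816
    C–C: 1 × 343 = 343
    C–H: 4 × 427 = 1708
    O=O: 4 × 508 = 2032
    Σ(broken) = 4899 kJ
  Bonds formed (products):
    C=O: 6 × 823 = 4938
    O–H: 4 × 479 = 1916
    Σ(formed) = 6854 kJ
  ΔH_1 = 4899 − 6854 = −1955 kJ
Reaction 2:
  Bonds broken (reactants):
    C–C: 1 × 343 = 343
    C–H: 6 × 427 = 2562
    C=C: 1 × 632 = 632
    H–H: 1 × 427 = 427
    Σ(broken) = 3964 kJ
  Bonds formed (products):
    C–C: 2 × 343 = 686
    C–H: 8 × 427 = 3416
    Σ(formed) = 4102 kJ
  ΔH_2 = 3964 − 4102 = −138 kJ
ΔH_1 − ΔH_2 = −1817 kJ, so reaction 1 has the more negative ΔH; |ΔH_1 − ΔH_2| = 1817 kJ.

Reaction 1, by 1817 kJ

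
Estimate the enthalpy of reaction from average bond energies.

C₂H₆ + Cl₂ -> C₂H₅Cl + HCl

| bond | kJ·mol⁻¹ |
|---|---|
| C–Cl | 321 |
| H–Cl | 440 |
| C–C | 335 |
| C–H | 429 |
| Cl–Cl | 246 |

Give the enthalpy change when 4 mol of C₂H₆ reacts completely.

ΔH = −344 kJ

Bonds broken (reactants):
  C–C: 1 × 335 = 335
  C–H: 6 × 429 = 2574
  Cl–Cl: 1 × 246 = 246
  Σ(broken) = 3155 kJ
Bonds formed (products):
  C–C: 1 × 335 = 335
  C–Cl: 1 × 321 = 321
  C–H: 5 × 429 = 2145
  H–Cl: 1 × 440 = 440
  Σ(formed) = 3241 kJ
ΔH = Σ(broken) − Σ(formed) = 3155 − 3241 = −86 kJ
For 4× the reaction as written: 4 × (−86) = −344 kJ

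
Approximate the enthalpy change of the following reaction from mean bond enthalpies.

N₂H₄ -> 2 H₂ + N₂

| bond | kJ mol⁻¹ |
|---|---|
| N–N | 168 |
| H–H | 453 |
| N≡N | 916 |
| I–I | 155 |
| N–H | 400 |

ΔH ≈ −54 kJ

Bonds broken (reactants):
  N–H: 4 × 400 = 1600
  N–N: 1 × 168 = 168
  Σ(broken) = 1768 kJ
Bonds formed (products):
  H–H: 2 × 453 = 906
  N≡N: 1 × 916 = 916
  Σ(formed) = 1822 kJ
ΔH = Σ(broken) − Σ(formed) = 1768 − 1822 = −54 kJ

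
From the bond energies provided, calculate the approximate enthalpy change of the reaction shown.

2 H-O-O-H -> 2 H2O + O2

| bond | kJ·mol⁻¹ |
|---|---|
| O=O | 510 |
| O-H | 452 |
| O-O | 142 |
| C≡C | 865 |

Bonds broken (reactants):
  O-H: 4 × 452 = 1808
  O-O: 2 × 142 = 284
  Σ(broken) = 2092 kJ
Bonds formed (products):
  O-H: 4 × 452 = 1808
  O=O: 1 × 510 = 510
  Σ(formed) = 2318 kJ
ΔH = Σ(broken) − Σ(formed) = 2092 − 2318 = −226 kJ

ΔH ≈ −226 kJ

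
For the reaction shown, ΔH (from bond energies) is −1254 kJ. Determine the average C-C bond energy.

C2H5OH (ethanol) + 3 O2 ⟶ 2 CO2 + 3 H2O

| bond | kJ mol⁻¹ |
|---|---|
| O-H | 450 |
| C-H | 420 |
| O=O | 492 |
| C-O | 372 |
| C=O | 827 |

D(C-C) ≈ 356 kJ/mol

Let D be the C-C bond energy.
Σ(broken) = 1×D + 5×420 + 1×372 + 1×450 + 3×492 = 4398 + D
Σ(formed) = 4×827 + 6×450 = 6008
ΔH = Σ(broken) − Σ(formed) = (4398 + D) − (6008) = −1610 + D
Setting this equal to −1254 kJ gives D = 356 kJ/mol.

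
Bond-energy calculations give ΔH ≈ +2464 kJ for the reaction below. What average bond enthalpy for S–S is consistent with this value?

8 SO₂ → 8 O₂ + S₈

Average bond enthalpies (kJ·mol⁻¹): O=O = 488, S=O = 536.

D(S–S) ≈ 276 kJ/mol

Let D be the S–S bond energy.
Σ(broken) = 16×536 = 8576
Σ(formed) = 8×488 + 8×D = 3904 + 8D
ΔH = Σ(broken) − Σ(formed) = (8576) − (3904 + 8D) = +4672 − 8D
Setting this equal to +2464 kJ gives 8D = 2208, so D = 276 kJ/mol.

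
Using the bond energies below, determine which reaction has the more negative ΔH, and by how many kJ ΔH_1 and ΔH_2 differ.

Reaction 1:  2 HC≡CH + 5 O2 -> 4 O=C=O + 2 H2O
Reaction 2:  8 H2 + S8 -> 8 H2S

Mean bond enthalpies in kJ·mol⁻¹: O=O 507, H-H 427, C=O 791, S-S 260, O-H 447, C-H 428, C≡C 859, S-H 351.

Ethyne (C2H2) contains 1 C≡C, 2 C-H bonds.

Reaction 1, by 2031 kJ

Reaction 1:
  Bonds broken (reactants):
    C≡C: 2 × 859 = 1718
    C-H: 4 × 428 = 1712
    O=O: 5 × 507 = 2535
    Σ(broken) = 5965 kJ
  Bonds formed (products):
    C=O: 8 × 791 = 6328
    O-H: 4 × 447 = 1788
    Σ(formed) = 8116 kJ
  ΔH_1 = 5965 − 8116 = −2151 kJ
Reaction 2:
  Bonds broken (reactants):
    H-H: 8 × 427 = 3416
    S-S: 8 × 260 = 2080
    Σ(broken) = 5496 kJ
  Bonds formed (products):
    S-H: 16 × 351 = 5616
    Σ(formed) = 5616 kJ
  ΔH_2 = 5496 − 5616 = −120 kJ
ΔH_1 − ΔH_2 = −2031 kJ, so reaction 1 has the more negative ΔH; |ΔH_1 − ΔH_2| = 2031 kJ.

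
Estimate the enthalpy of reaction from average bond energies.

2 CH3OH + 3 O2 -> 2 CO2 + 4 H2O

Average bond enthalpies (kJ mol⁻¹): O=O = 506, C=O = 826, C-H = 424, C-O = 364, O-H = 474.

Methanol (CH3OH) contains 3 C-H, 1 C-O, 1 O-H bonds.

Bonds broken (reactants):
  C-H: 6 × 424 = 2544
  C-O: 2 × 364 = 728
  O-H: 2 × 474 = 948
  O=O: 3 × 506 = 1518
  Σ(broken) = 5738 kJ
Bonds formed (products):
  C=O: 4 × 826 = 3304
  O-H: 8 × 474 = 3792
  Σ(formed) = 7096 kJ
ΔH = Σ(broken) − Σ(formed) = 5738 − 7096 = −1358 kJ

ΔH ≈ −1358 kJ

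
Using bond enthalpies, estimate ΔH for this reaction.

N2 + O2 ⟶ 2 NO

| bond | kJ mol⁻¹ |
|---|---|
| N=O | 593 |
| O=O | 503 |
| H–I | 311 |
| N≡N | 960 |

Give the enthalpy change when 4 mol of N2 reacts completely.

Bonds broken (reactants):
  N≡N: 1 × 960 = 960
  O=O: 1 × 503 = 503
  Σ(broken) = 1463 kJ
Bonds formed (products):
  N=O: 2 × 593 = 1186
  Σ(formed) = 1186 kJ
ΔH = Σ(broken) − Σ(formed) = 1463 − 1186 = +277 kJ
For 4× the reaction as written: 4 × (+277) = +1108 kJ

ΔH = +1108 kJ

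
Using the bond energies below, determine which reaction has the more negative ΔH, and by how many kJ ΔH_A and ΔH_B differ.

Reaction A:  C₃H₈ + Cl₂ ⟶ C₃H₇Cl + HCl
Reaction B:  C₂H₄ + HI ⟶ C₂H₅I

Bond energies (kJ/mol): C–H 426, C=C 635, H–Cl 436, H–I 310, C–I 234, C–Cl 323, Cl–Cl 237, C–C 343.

Reaction A, by 38 kJ

Reaction A:
  Bonds broken (reactants):
    C–C: 2 × 343 = 686
    C–H: 8 × 426 = 3408
    Cl–Cl: 1 × 237 = 237
    Σ(broken) = 4331 kJ
  Bonds formed (products):
    C–C: 2 × 343 = 686
    C–Cl: 1 × 323 = 323
    C–H: 7 × 426 = 2982
    H–Cl: 1 × 436 = 436
    Σ(formed) = 4427 kJ
  ΔH_A = 4331 − 4427 = −96 kJ
Reaction B:
  Bonds broken (reactants):
    C–H: 4 × 426 = 1704
    C=C: 1 × 635 = 635
    H–I: 1 × 310 = 310
    Σ(broken) = 2649 kJ
  Bonds formed (products):
    C–C: 1 × 343 = 343
    C–H: 5 × 426 = 2130
    C–I: 1 × 234 = 234
    Σ(formed) = 2707 kJ
  ΔH_B = 2649 − 2707 = −58 kJ
ΔH_A − ΔH_B = −38 kJ, so reaction A has the more negative ΔH; |ΔH_A − ΔH_B| = 38 kJ.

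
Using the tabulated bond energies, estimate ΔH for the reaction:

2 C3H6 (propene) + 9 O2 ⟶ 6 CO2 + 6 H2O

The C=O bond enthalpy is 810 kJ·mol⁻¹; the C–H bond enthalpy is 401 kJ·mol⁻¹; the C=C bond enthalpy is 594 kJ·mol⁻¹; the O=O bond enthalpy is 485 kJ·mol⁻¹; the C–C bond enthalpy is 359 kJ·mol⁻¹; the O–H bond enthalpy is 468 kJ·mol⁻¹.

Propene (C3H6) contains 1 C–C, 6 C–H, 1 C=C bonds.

ΔH ≈ −4253 kJ

Bonds broken (reactants):
  C–C: 2 × 359 = 718
  C–H: 12 × 401 = 4812
  C=C: 2 × 594 = 1188
  O=O: 9 × 485 = 4365
  Σ(broken) = 11083 kJ
Bonds formed (products):
  C=O: 12 × 810 = 9720
  O–H: 12 × 468 = 5616
  Σ(formed) = 15336 kJ
ΔH = Σ(broken) − Σ(formed) = 11083 − 15336 = −4253 kJ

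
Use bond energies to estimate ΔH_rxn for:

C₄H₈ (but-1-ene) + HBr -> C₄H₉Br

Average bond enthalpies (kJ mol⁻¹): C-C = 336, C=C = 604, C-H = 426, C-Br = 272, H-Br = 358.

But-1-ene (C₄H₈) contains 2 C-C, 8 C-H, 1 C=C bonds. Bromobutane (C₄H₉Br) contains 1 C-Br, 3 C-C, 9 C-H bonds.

ΔH ≈ −72 kJ

Bonds broken (reactants):
  C-C: 2 × 336 = 672
  C-H: 8 × 426 = 3408
  C=C: 1 × 604 = 604
  H-Br: 1 × 358 = 358
  Σ(broken) = 5042 kJ
Bonds formed (products):
  C-Br: 1 × 272 = 272
  C-C: 3 × 336 = 1008
  C-H: 9 × 426 = 3834
  Σ(formed) = 5114 kJ
ΔH = Σ(broken) − Σ(formed) = 5042 − 5114 = −72 kJ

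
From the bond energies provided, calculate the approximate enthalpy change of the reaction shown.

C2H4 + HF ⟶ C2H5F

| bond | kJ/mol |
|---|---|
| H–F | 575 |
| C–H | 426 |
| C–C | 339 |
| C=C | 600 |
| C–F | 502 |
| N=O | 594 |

ΔH ≈ −92 kJ

Bonds broken (reactants):
  C–H: 4 × 426 = 1704
  C=C: 1 × 600 = 600
  H–F: 1 × 575 = 575
  Σ(broken) = 2879 kJ
Bonds formed (products):
  C–C: 1 × 339 = 339
  C–F: 1 × 502 = 502
  C–H: 5 × 426 = 2130
  Σ(formed) = 2971 kJ
ΔH = Σ(broken) − Σ(formed) = 2879 − 2971 = −92 kJ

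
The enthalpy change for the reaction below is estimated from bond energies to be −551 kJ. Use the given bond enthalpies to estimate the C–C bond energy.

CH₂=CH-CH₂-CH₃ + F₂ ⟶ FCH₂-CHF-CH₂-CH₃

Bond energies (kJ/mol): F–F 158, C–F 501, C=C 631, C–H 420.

Let D be the C–C bond energy.
Σ(broken) = 2×D + 8×420 + 1×631 + 1×158 = 4149 + 2D
Σ(formed) = 3×D + 2×501 + 8×420 = 4362 + 3D
ΔH = Σ(broken) − Σ(formed) = (4149 + 2D) − (4362 + 3D) = −213 − D
Setting this equal to −551 kJ gives D = 338 kJ/mol.

D(C–C) ≈ 338 kJ/mol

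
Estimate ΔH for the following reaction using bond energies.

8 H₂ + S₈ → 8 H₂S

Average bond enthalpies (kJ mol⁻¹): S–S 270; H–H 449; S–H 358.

Bonds broken (reactants):
  H–H: 8 × 449 = 3592
  S–S: 8 × 270 = 2160
  Σ(broken) = 5752 kJ
Bonds formed (products):
  S–H: 16 × 358 = 5728
  Σ(formed) = 5728 kJ
ΔH = Σ(broken) − Σ(formed) = 5752 − 5728 = +24 kJ

ΔH ≈ +24 kJ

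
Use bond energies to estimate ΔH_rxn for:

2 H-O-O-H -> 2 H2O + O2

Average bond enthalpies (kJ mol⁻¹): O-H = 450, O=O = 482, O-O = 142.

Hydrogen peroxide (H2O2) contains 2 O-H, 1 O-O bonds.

Bonds broken (reactants):
  O-H: 4 × 450 = 1800
  O-O: 2 × 142 = 284
  Σ(broken) = 2084 kJ
Bonds formed (products):
  O-H: 4 × 450 = 1800
  O=O: 1 × 482 = 482
  Σ(formed) = 2282 kJ
ΔH = Σ(broken) − Σ(formed) = 2084 − 2282 = −198 kJ

ΔH ≈ −198 kJ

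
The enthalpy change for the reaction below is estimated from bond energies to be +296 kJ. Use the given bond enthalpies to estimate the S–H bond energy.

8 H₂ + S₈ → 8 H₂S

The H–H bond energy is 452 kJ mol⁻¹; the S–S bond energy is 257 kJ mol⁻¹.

D(S–H) ≈ 336 kJ/mol

Let D be the S–H bond energy.
Σ(broken) = 8×452 + 8×257 = 5672
Σ(formed) = 16×D = 16D
ΔH = Σ(broken) − Σ(formed) = (5672) − (16D) = +5672 − 16D
Setting this equal to +296 kJ gives 16D = 5376, so D = 336 kJ/mol.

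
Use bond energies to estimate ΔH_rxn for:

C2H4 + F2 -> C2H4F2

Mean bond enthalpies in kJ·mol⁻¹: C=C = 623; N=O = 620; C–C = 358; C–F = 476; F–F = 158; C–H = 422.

Bonds broken (reactants):
  C–H: 4 × 422 = 1688
  C=C: 1 × 623 = 623
  F–F: 1 × 158 = 158
  Σ(broken) = 2469 kJ
Bonds formed (products):
  C–C: 1 × 358 = 358
  C–F: 2 × 476 = 952
  C–H: 4 × 422 = 1688
  Σ(formed) = 2998 kJ
ΔH = Σ(broken) − Σ(formed) = 2469 − 2998 = −529 kJ

ΔH ≈ −529 kJ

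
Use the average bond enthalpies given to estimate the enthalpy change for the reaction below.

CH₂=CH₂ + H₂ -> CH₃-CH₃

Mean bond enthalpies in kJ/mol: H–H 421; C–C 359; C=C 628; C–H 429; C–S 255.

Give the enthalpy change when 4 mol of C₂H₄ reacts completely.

ΔH = −672 kJ

Bonds broken (reactants):
  C–H: 4 × 429 = 1716
  C=C: 1 × 628 = 628
  H–H: 1 × 421 = 421
  Σ(broken) = 2765 kJ
Bonds formed (products):
  C–C: 1 × 359 = 359
  C–H: 6 × 429 = 2574
  Σ(formed) = 2933 kJ
ΔH = Σ(broken) − Σ(formed) = 2765 − 2933 = −168 kJ
For 4× the reaction as written: 4 × (−168) = −672 kJ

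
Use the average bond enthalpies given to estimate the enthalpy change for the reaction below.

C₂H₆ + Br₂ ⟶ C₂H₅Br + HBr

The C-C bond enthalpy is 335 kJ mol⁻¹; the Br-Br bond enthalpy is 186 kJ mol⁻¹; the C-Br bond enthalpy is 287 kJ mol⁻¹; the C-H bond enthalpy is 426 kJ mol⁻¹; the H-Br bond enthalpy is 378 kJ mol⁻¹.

ΔH ≈ −53 kJ

Bonds broken (reactants):
  Br-Br: 1 × 186 = 186
  C-C: 1 × 335 = 335
  C-H: 6 × 426 = 2556
  Σ(broken) = 3077 kJ
Bonds formed (products):
  C-Br: 1 × 287 = 287
  C-C: 1 × 335 = 335
  C-H: 5 × 426 = 2130
  H-Br: 1 × 378 = 378
  Σ(formed) = 3130 kJ
ΔH = Σ(broken) − Σ(formed) = 3077 − 3130 = −53 kJ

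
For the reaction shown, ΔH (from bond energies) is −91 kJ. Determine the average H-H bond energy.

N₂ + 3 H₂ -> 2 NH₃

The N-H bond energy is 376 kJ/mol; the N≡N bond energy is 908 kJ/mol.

Let D be the H-H bond energy.
Σ(broken) = 3×D + 1×908 = 908 + 3D
Σ(formed) = 6×376 = 2256
ΔH = Σ(broken) − Σ(formed) = (908 + 3D) − (2256) = −1348 + 3D
Setting this equal to −91 kJ gives 3D = 1257, so D = 419 kJ/mol.

D(H-H) ≈ 419 kJ/mol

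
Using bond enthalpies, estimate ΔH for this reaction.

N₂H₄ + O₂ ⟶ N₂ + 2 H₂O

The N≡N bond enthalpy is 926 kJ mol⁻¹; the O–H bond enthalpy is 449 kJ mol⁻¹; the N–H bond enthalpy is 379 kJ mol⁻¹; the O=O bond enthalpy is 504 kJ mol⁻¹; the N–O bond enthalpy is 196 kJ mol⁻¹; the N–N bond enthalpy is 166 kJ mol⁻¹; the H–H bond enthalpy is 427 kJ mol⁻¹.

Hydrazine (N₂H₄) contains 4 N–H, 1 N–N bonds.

Bonds broken (reactants):
  N–H: 4 × 379 = 1516
  N–N: 1 × 166 = 166
  O=O: 1 × 504 = 504
  Σ(broken) = 2186 kJ
Bonds formed (products):
  N≡N: 1 × 926 = 926
  O–H: 4 × 449 = 1796
  Σ(formed) = 2722 kJ
ΔH = Σ(broken) − Σ(formed) = 2186 − 2722 = −536 kJ

ΔH ≈ −536 kJ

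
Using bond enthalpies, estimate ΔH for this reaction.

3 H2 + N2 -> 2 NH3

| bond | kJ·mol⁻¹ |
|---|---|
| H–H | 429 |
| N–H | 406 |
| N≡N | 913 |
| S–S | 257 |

Bonds broken (reactants):
  H–H: 3 × 429 = 1287
  N≡N: 1 × 913 = 913
  Σ(broken) = 2200 kJ
Bonds formed (products):
  N–H: 6 × 406 = 2436
  Σ(formed) = 2436 kJ
ΔH = Σ(broken) − Σ(formed) = 2200 − 2436 = −236 kJ

ΔH ≈ −236 kJ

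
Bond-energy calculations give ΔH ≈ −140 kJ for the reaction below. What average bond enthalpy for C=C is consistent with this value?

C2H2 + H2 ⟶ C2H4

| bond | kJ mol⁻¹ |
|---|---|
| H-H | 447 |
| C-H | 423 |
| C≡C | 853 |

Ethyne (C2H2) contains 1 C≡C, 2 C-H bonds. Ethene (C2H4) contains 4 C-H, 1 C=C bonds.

Let D be the C=C bond energy.
Σ(broken) = 1×853 + 2×423 + 1×447 = 2146
Σ(formed) = 4×423 + 1×D = 1692 + D
ΔH = Σ(broken) − Σ(formed) = (2146) − (1692 + D) = +454 − D
Setting this equal to −140 kJ gives D = 594 kJ/mol.

D(C=C) ≈ 594 kJ/mol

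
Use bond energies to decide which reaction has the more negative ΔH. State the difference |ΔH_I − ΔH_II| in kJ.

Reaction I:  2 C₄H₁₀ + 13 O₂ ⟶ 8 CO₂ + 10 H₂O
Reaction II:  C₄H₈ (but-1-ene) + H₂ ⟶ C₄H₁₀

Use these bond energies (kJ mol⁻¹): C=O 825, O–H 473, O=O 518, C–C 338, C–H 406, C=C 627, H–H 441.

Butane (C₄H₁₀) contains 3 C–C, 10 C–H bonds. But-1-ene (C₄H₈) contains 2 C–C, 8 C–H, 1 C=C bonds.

Reaction I:
  Bonds broken (reactants):
    C–C: 6 × 338 = 2028
    C–H: 20 × 406 = 8120
    O=O: 13 × 518 = 6734
    Σ(broken) = 16882 kJ
  Bonds formed (products):
    C=O: 16 × 825 = 13200
    O–H: 20 × 473 = 9460
    Σ(formed) = 22660 kJ
  ΔH_I = 16882 − 22660 = −5778 kJ
Reaction II:
  Bonds broken (reactants):
    C–C: 2 × 338 = 676
    C–H: 8 × 406 = 3248
    C=C: 1 × 627 = 627
    H–H: 1 × 441 = 441
    Σ(broken) = 4992 kJ
  Bonds formed (products):
    C–C: 3 × 338 = 1014
    C–H: 10 × 406 = 4060
    Σ(formed) = 5074 kJ
  ΔH_II = 4992 − 5074 = −82 kJ
ΔH_I − ΔH_II = −5696 kJ, so reaction I has the more negative ΔH; |ΔH_I − ΔH_II| = 5696 kJ.

Reaction I, by 5696 kJ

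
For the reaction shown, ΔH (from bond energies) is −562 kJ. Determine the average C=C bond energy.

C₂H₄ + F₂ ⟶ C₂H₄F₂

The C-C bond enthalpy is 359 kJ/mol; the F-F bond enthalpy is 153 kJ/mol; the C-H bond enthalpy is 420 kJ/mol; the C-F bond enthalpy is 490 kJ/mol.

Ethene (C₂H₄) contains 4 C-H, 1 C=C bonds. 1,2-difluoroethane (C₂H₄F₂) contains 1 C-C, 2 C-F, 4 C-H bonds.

D(C=C) ≈ 624 kJ/mol

Let D be the C=C bond energy.
Σ(broken) = 4×420 + 1×D + 1×153 = 1833 + D
Σ(formed) = 1×359 + 2×490 + 4×420 = 3019
ΔH = Σ(broken) − Σ(formed) = (1833 + D) − (3019) = −1186 + D
Setting this equal to −562 kJ gives D = 624 kJ/mol.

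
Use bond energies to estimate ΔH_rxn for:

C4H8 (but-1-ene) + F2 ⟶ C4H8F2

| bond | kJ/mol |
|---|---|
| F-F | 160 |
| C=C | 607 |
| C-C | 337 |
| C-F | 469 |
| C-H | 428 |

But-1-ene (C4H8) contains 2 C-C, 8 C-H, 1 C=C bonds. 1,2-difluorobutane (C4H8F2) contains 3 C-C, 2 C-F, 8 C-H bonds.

ΔH ≈ −508 kJ

Bonds broken (reactants):
  C-C: 2 × 337 = 674
  C-H: 8 × 428 = 3424
  C=C: 1 × 607 = 607
  F-F: 1 × 160 = 160
  Σ(broken) = 4865 kJ
Bonds formed (products):
  C-C: 3 × 337 = 1011
  C-F: 2 × 469 = 938
  C-H: 8 × 428 = 3424
  Σ(formed) = 5373 kJ
ΔH = Σ(broken) − Σ(formed) = 4865 − 5373 = −508 kJ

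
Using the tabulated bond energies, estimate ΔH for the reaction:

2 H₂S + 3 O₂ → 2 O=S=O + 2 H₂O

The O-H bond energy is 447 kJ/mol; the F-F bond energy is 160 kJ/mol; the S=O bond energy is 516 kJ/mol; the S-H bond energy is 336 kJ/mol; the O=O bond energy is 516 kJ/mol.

ΔH ≈ −960 kJ

Bonds broken (reactants):
  O=O: 3 × 516 = 1548
  S-H: 4 × 336 = 1344
  Σ(broken) = 2892 kJ
Bonds formed (products):
  O-H: 4 × 447 = 1788
  S=O: 4 × 516 = 2064
  Σ(formed) = 3852 kJ
ΔH = Σ(broken) − Σ(formed) = 2892 − 3852 = −960 kJ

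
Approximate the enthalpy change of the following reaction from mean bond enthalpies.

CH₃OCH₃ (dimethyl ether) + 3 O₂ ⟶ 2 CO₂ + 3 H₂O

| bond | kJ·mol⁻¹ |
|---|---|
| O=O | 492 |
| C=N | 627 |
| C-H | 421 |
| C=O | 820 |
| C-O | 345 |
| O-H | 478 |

ΔH ≈ −1456 kJ

Bonds broken (reactants):
  C-H: 6 × 421 = 2526
  C-O: 2 × 345 = 690
  O=O: 3 × 492 = 1476
  Σ(broken) = 4692 kJ
Bonds formed (products):
  C=O: 4 × 820 = 3280
  O-H: 6 × 478 = 2868
  Σ(formed) = 6148 kJ
ΔH = Σ(broken) − Σ(formed) = 4692 − 6148 = −1456 kJ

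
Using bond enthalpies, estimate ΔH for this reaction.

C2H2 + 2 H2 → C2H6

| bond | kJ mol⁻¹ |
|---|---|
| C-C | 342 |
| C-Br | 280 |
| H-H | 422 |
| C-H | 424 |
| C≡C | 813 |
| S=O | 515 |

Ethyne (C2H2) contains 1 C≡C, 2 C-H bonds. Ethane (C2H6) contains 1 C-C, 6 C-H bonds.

Bonds broken (reactants):
  C≡C: 1 × 813 = 813
  C-H: 2 × 424 = 848
  H-H: 2 × 422 = 844
  Σ(broken) = 2505 kJ
Bonds formed (products):
  C-C: 1 × 342 = 342
  C-H: 6 × 424 = 2544
  Σ(formed) = 2886 kJ
ΔH = Σ(broken) − Σ(formed) = 2505 − 2886 = −381 kJ

ΔH ≈ −381 kJ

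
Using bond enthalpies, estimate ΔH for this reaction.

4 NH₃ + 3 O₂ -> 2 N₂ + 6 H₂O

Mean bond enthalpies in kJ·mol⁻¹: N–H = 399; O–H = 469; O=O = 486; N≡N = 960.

Bonds broken (reactants):
  N–H: 12 × 399 = 4788
  O=O: 3 × 486 = 1458
  Σ(broken) = 6246 kJ
Bonds formed (products):
  N≡N: 2 × 960 = 1920
  O–H: 12 × 469 = 5628
  Σ(formed) = 7548 kJ
ΔH = Σ(broken) − Σ(formed) = 6246 − 7548 = −1302 kJ

ΔH ≈ −1302 kJ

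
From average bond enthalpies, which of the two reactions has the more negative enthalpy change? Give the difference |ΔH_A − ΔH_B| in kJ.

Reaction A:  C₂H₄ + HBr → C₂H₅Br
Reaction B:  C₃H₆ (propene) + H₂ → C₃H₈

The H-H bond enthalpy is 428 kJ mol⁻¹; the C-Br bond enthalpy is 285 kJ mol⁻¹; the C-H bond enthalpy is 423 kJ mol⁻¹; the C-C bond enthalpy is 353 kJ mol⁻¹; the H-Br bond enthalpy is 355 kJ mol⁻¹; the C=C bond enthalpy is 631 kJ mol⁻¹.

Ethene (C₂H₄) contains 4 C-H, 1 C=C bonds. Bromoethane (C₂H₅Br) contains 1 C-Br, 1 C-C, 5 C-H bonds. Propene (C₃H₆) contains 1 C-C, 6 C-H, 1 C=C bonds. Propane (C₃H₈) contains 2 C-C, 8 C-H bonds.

Reaction B, by 65 kJ

Reaction A:
  Bonds broken (reactants):
    C-H: 4 × 423 = 1692
    C=C: 1 × 631 = 631
    H-Br: 1 × 355 = 355
    Σ(broken) = 2678 kJ
  Bonds formed (products):
    C-Br: 1 × 285 = 285
    C-C: 1 × 353 = 353
    C-H: 5 × 423 = 2115
    Σ(formed) = 2753 kJ
  ΔH_A = 2678 − 2753 = −75 kJ
Reaction B:
  Bonds broken (reactants):
    C-C: 1 × 353 = 353
    C-H: 6 × 423 = 2538
    C=C: 1 × 631 = 631
    H-H: 1 × 428 = 428
    Σ(broken) = 3950 kJ
  Bonds formed (products):
    C-C: 2 × 353 = 706
    C-H: 8 × 423 = 3384
    Σ(formed) = 4090 kJ
  ΔH_B = 3950 − 4090 = −140 kJ
ΔH_A − ΔH_B = +65 kJ, so reaction B has the more negative ΔH; |ΔH_A − ΔH_B| = 65 kJ.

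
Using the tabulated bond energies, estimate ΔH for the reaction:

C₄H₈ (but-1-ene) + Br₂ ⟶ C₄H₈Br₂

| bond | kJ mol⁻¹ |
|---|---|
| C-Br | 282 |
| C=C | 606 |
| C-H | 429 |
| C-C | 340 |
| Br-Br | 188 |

Bonds broken (reactants):
  Br-Br: 1 × 188 = 188
  C-C: 2 × 340 = 680
  C-H: 8 × 429 = 3432
  C=C: 1 × 606 = 606
  Σ(broken) = 4906 kJ
Bonds formed (products):
  C-Br: 2 × 282 = 564
  C-C: 3 × 340 = 1020
  C-H: 8 × 429 = 3432
  Σ(formed) = 5016 kJ
ΔH = Σ(broken) − Σ(formed) = 4906 − 5016 = −110 kJ

ΔH ≈ −110 kJ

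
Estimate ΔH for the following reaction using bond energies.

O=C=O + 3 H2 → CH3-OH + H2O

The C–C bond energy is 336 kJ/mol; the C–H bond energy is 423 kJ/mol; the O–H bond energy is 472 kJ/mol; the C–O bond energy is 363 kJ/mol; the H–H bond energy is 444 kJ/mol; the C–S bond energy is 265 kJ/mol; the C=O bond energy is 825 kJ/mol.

Bonds broken (reactants):
  C=O: 2 × 825 = 1650
  H–H: 3 × 444 = 1332
  Σ(broken) = 2982 kJ
Bonds formed (products):
  C–H: 3 × 423 = 1269
  C–O: 1 × 363 = 363
  O–H: 3 × 472 = 1416
  Σ(formed) = 3048 kJ
ΔH = Σ(broken) − Σ(formed) = 2982 − 3048 = −66 kJ

ΔH ≈ −66 kJ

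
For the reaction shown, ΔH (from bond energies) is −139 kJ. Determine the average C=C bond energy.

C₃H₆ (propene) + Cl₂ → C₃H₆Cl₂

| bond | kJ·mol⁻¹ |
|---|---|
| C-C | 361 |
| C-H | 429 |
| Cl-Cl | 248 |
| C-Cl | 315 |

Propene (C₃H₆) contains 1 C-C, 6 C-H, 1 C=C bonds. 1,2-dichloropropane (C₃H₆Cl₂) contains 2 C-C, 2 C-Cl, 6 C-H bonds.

D(C=C) ≈ 604 kJ/mol

Let D be the C=C bond energy.
Σ(broken) = 1×361 + 6×429 + 1×D + 1×248 = 3183 + D
Σ(formed) = 2×361 + 2×315 + 6×429 = 3926
ΔH = Σ(broken) − Σ(formed) = (3183 + D) − (3926) = −743 + D
Setting this equal to −139 kJ gives D = 604 kJ/mol.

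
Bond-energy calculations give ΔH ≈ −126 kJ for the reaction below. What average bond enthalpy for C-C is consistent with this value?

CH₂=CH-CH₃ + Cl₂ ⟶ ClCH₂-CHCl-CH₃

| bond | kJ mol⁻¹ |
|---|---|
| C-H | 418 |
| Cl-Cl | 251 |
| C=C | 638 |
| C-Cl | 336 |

D(C-C) ≈ 343 kJ/mol

Let D be the C-C bond energy.
Σ(broken) = 1×D + 6×418 + 1×638 + 1×251 = 3397 + D
Σ(formed) = 2×D + 2×336 + 6×418 = 3180 + 2D
ΔH = Σ(broken) − Σ(formed) = (3397 + D) − (3180 + 2D) = +217 − D
Setting this equal to −126 kJ gives D = 343 kJ/mol.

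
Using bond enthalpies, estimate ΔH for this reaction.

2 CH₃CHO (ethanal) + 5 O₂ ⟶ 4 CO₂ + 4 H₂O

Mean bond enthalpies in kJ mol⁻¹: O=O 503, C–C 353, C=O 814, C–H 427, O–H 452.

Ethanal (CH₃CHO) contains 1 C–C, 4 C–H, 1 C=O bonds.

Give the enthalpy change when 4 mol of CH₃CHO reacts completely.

ΔH = −3726 kJ

Bonds broken (reactants):
  C–C: 2 × 353 = 706
  C–H: 8 × 427 = 3416
  C=O: 2 × 814 = 1628
  O=O: 5 × 503 = 2515
  Σ(broken) = 8265 kJ
Bonds formed (products):
  C=O: 8 × 814 = 6512
  O–H: 8 × 452 = 3616
  Σ(formed) = 10128 kJ
ΔH = Σ(broken) − Σ(formed) = 8265 − 10128 = −1863 kJ
For 2× the reaction as written: 2 × (−1863) = −3726 kJ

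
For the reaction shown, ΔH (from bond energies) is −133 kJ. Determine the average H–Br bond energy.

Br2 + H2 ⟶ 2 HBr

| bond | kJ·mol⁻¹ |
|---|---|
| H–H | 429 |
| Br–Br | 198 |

Let D be the H–Br bond energy.
Σ(broken) = 1×198 + 1×429 = 627
Σ(formed) = 2×D = 2D
ΔH = Σ(broken) − Σ(formed) = (627) − (2D) = +627 − 2D
Setting this equal to −133 kJ gives 2D = 760, so D = 380 kJ/mol.

D(H–Br) ≈ 380 kJ/mol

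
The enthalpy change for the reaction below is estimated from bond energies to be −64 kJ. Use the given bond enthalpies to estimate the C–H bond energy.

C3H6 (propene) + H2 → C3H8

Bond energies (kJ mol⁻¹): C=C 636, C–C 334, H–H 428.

D(C–H) ≈ 397 kJ/mol

Let D be the C–H bond energy.
Σ(broken) = 1×334 + 6×D + 1×636 + 1×428 = 1398 + 6D
Σ(formed) = 2×334 + 8×D = 668 + 8D
ΔH = Σ(broken) − Σ(formed) = (1398 + 6D) − (668 + 8D) = +730 − 2D
Setting this equal to −64 kJ gives 2D = 794, so D = 397 kJ/mol.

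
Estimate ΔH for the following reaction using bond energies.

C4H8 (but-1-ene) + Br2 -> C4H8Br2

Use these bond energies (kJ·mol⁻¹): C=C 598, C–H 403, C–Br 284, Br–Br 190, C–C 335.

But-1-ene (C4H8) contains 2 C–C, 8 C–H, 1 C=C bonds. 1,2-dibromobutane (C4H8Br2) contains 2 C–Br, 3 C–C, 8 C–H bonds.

Bonds broken (reactants):
  Br–Br: 1 × 190 = 190
  C–C: 2 × 335 = 670
  C–H: 8 × 403 = 3224
  C=C: 1 × 598 = 598
  Σ(broken) = 4682 kJ
Bonds formed (products):
  C–Br: 2 × 284 = 568
  C–C: 3 × 335 = 1005
  C–H: 8 × 403 = 3224
  Σ(formed) = 4797 kJ
ΔH = Σ(broken) − Σ(formed) = 4682 − 4797 = −115 kJ

ΔH ≈ −115 kJ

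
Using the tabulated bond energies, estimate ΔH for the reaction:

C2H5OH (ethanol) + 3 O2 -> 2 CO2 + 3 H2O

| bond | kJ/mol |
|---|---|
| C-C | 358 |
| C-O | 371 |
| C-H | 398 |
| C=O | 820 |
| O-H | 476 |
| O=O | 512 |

Bonds broken (reactants):
  C-C: 1 × 358 = 358
  C-H: 5 × 398 = 1990
  C-O: 1 × 371 = 371
  O-H: 1 × 476 = 476
  O=O: 3 × 512 = 1536
  Σ(broken) = 4731 kJ
Bonds formed (products):
  C=O: 4 × 820 = 3280
  O-H: 6 × 476 = 2856
  Σ(formed) = 6136 kJ
ΔH = Σ(broken) − Σ(formed) = 4731 − 6136 = −1405 kJ

ΔH ≈ −1405 kJ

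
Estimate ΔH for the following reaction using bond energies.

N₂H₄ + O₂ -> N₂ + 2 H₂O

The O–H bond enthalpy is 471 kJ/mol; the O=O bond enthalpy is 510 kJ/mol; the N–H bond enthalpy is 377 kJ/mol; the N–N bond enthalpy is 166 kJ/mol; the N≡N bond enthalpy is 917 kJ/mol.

ΔH ≈ −617 kJ

Bonds broken (reactants):
  N–H: 4 × 377 = 1508
  N–N: 1 × 166 = 166
  O=O: 1 × 510 = 510
  Σ(broken) = 2184 kJ
Bonds formed (products):
  N≡N: 1 × 917 = 917
  O–H: 4 × 471 = 1884
  Σ(formed) = 2801 kJ
ΔH = Σ(broken) − Σ(formed) = 2184 − 2801 = −617 kJ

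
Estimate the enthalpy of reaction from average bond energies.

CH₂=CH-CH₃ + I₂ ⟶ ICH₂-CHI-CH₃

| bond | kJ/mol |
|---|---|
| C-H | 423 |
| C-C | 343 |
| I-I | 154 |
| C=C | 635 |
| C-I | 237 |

ΔH ≈ −28 kJ

Bonds broken (reactants):
  C-C: 1 × 343 = 343
  C-H: 6 × 423 = 2538
  C=C: 1 × 635 = 635
  I-I: 1 × 154 = 154
  Σ(broken) = 3670 kJ
Bonds formed (products):
  C-C: 2 × 343 = 686
  C-H: 6 × 423 = 2538
  C-I: 2 × 237 = 474
  Σ(formed) = 3698 kJ
ΔH = Σ(broken) − Σ(formed) = 3670 − 3698 = −28 kJ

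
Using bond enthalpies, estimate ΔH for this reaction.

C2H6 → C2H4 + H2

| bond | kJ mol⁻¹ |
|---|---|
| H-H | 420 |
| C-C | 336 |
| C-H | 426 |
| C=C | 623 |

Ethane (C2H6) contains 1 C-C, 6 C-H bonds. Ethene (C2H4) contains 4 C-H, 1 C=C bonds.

Bonds broken (reactants):
  C-C: 1 × 336 = 336
  C-H: 6 × 426 = 2556
  Σ(broken) = 2892 kJ
Bonds formed (products):
  C-H: 4 × 426 = 1704
  C=C: 1 × 623 = 623
  H-H: 1 × 420 = 420
  Σ(formed) = 2747 kJ
ΔH = Σ(broken) − Σ(formed) = 2892 − 2747 = +145 kJ

ΔH ≈ +145 kJ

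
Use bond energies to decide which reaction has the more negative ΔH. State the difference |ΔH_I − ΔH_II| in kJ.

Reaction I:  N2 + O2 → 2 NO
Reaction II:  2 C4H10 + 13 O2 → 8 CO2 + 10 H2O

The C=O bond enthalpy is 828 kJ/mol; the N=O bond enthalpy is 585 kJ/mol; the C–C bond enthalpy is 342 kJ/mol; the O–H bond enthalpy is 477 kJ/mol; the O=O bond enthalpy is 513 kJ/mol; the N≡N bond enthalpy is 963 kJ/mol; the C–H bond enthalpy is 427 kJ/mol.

Reaction II, by 5833 kJ

Reaction I:
  Bonds broken (reactants):
    N≡N: 1 × 963 = 963
    O=O: 1 × 513 = 513
    Σ(broken) = 1476 kJ
  Bonds formed (products):
    N=O: 2 × 585 = 1170
    Σ(formed) = 1170 kJ
  ΔH_I = 1476 − 1170 = +306 kJ
Reaction II:
  Bonds broken (reactants):
    C–C: 6 × 342 = 2052
    C–H: 20 × 427 = 8540
    O=O: 13 × 513 = 6669
    Σ(broken) = 17261 kJ
  Bonds formed (products):
    C=O: 16 × 828 = 13248
    O–H: 20 × 477 = 9540
    Σ(formed) = 22788 kJ
  ΔH_II = 17261 − 22788 = −5527 kJ
ΔH_I − ΔH_II = +5833 kJ, so reaction II has the more negative ΔH; |ΔH_I − ΔH_II| = 5833 kJ.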